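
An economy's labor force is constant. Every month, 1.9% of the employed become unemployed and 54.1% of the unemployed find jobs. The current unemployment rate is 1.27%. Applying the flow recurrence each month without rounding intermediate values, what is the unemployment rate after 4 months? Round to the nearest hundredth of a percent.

With a fixed labor force, u_{t+1} = u_t + s·(1−u_t) − f·u_t = u_t·(1−s−f) + s.
Here 1−s−f = 0.440 and s = 0.019.
u_1 = 0.012700 × 0.440 + 0.019 = 0.024588.
u_2 = 0.024588 × 0.440 + 0.019 = 0.029819.
u_3 = 0.029819 × 0.440 + 0.019 = 0.032120.
u_4 = 0.032120 × 0.440 + 0.019 = 0.033133.

Unemployment rate after four months ≈ 3.31%.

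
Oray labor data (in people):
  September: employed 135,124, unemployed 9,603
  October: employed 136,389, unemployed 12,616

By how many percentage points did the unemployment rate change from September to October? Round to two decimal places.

September: labor force = 135,124 + 9,603 = 144,727; u = 9,603/144,727 = 6.64%.
October: labor force = 136,389 + 12,616 = 149,005; u = 12,616/149,005 = 8.47%.
Change = 8.47% − 6.64% = +1.83 pp.

The unemployment rate changed by +1.83 percentage points.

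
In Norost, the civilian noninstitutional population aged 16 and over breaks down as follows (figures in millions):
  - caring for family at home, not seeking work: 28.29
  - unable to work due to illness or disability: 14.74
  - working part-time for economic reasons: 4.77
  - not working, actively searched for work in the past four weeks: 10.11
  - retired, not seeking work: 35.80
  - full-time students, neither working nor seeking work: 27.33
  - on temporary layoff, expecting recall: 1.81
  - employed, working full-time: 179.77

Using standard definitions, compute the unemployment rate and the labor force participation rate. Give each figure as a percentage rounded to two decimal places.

Unemployment rate ≈ 6.07%; labor force participation rate ≈ 64.92%.

Employed = 4.77 + 179.77 = 184.54 million (anyone who worked, including part-time for economic reasons, counts as employed).
Unemployed = 10.11 + 1.81 = 11.92 million (jobless and actively searching, or on temporary layoff).
Labor force = 184.54 + 11.92 = 196.46 million.
Not in labor force = 28.29 + 14.74 + 35.80 + 27.33 = 106.16 million (those not working and not actively searching are outside the labor force).
Civilian working-age population = 196.46 + 106.16 = 302.62 million.
Unemployment rate = 11.92 / 196.46 = 6.07%.
Labor force participation rate = 196.46 / 302.62 = 64.92%.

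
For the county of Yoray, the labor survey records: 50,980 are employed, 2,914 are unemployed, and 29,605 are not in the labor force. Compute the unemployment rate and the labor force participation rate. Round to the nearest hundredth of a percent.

Unemployment rate ≈ 5.41%; labor force participation rate ≈ 64.54%.

Labor force = employed + unemployed = 50,980 + 2,914 = 53,894.
Working-age population = 53,894 + 29,605 = 83,499.
Unemployment rate = 2,914 / 53,894 = 5.41%.
Labor force participation rate = 53,894 / 83,499 = 64.54%.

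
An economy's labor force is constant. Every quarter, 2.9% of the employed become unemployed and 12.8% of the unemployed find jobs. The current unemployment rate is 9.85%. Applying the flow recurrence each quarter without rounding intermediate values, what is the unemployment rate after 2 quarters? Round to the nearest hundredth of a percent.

Unemployment rate after two quarters ≈ 12.34%.

With a fixed labor force, u_{t+1} = u_t + s·(1−u_t) − f·u_t = u_t·(1−s−f) + s.
Here 1−s−f = 0.843 and s = 0.029.
u_1 = 0.098500 × 0.843 + 0.029 = 0.112035.
u_2 = 0.112035 × 0.843 + 0.029 = 0.123446.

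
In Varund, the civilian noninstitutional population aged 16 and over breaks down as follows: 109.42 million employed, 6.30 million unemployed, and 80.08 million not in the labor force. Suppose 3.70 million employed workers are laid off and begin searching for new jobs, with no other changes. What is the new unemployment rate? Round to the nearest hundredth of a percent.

New unemployment rate ≈ 8.64%.

Initially, labor force = 109.42 + 6.30 = 115.72 million, so u = 6.30/115.72 = 5.44%.
After the change, employed falls and unemployed rises by 3.70; labor force unchanged → E = 105.72, U = 10.00, labor force = 115.72 million.
New unemployment rate = 10.00 / 115.72 = 8.64%.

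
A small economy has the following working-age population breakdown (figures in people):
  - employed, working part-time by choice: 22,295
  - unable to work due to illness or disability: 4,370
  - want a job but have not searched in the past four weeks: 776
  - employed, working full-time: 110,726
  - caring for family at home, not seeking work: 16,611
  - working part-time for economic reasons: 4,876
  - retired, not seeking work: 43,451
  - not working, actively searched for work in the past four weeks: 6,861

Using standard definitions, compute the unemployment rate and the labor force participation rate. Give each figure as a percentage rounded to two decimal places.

Employed = 22,295 + 110,726 + 4,876 = 137,897 (anyone who worked, including part-time for economic reasons, counts as employed).
Unemployed = 6,861.
Labor force = 137,897 + 6,861 = 144,758.
Not in labor force = 4,370 + 776 + 16,611 + 43,451 = 65,208 (those not working and not actively searching are outside the labor force — including those who want a job but have given up searching).
Civilian working-age population = 144,758 + 65,208 = 209,966.
Unemployment rate = 6,861 / 144,758 = 4.74%.
Labor force participation rate = 144,758 / 209,966 = 68.94%.

Unemployment rate ≈ 4.74%; labor force participation rate ≈ 68.94%.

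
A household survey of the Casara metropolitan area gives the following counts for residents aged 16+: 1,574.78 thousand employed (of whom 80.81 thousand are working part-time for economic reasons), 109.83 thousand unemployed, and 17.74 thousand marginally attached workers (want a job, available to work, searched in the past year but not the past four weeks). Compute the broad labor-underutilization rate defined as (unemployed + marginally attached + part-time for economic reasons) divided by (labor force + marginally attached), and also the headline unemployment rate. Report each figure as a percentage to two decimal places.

Labor force = 1,574.78 + 109.83 = 1,684.61 thousand.
Numerator = 109.83 + 17.74 + 80.81 = 208.38 thousand.
Denominator = 1,684.61 + 17.74 = 1,702.35 thousand.
Broad rate = 208.38 / 1,702.35 = 12.24%.
Headline unemployment rate = 109.83 / 1,684.61 = 6.52%.

Broad underutilization rate ≈ 12.24%; headline unemployment rate ≈ 6.52%.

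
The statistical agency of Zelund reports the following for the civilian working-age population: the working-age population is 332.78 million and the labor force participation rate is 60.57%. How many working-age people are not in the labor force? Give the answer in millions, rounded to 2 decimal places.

Share not in the labor force = 1 − 0.6057 = 0.3943.
Not in labor force = 0.3943 × 332.78 ≈ 131.22 million.

About 131.22 million are not in the labor force.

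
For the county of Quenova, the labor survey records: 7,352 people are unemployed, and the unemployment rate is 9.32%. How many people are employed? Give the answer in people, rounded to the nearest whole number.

About 71,532 are employed.

Labor force = U / u = 7,352 / 0.0932 ≈ 78,884.
Employed = labor force − unemployed = 78,884 − 7,352 = 71,532.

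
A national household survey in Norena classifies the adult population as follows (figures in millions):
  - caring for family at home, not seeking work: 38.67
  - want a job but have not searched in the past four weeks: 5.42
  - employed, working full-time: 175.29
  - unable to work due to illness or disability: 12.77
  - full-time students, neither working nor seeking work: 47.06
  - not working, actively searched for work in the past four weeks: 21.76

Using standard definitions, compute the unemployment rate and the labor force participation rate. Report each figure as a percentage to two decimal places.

Unemployment rate ≈ 11.04%; labor force participation rate ≈ 65.47%.

Employed = 175.29 million.
Unemployed = 21.76 million.
Labor force = 175.29 + 21.76 = 197.05 million.
Not in labor force = 38.67 + 5.42 + 12.77 + 47.06 = 103.92 million (those not working and not actively searching are outside the labor force — including those who want a job but have given up searching).
Civilian working-age population = 197.05 + 103.92 = 300.97 million.
Unemployment rate = 21.76 / 197.05 = 11.04%.
Labor force participation rate = 197.05 / 300.97 = 65.47%.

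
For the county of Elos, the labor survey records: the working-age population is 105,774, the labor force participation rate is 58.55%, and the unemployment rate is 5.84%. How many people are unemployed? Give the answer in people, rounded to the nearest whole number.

About 3,617 are unemployed.

Labor force = 0.5855 × 105,774 = 61,931.
Unemployed = 0.0584 × 61,931 ≈ 3,617.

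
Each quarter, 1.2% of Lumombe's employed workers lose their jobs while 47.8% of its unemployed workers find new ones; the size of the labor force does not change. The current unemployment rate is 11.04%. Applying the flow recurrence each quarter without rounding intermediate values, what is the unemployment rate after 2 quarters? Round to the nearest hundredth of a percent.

With a fixed labor force, u_{t+1} = u_t + s·(1−u_t) − f·u_t = u_t·(1−s−f) + s.
Here 1−s−f = 0.510 and s = 0.012.
u_1 = 0.110400 × 0.510 + 0.012 = 0.068304.
u_2 = 0.068304 × 0.510 + 0.012 = 0.046835.

Unemployment rate after two quarters ≈ 4.68%.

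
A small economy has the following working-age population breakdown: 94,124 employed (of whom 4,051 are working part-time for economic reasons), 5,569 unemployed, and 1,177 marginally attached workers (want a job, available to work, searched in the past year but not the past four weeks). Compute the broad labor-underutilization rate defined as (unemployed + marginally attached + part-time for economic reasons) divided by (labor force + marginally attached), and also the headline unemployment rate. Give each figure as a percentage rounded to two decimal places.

Broad underutilization rate ≈ 10.70%; headline unemployment rate ≈ 5.59%.

Labor force = 94,124 + 5,569 = 99,693.
Numerator = 5,569 + 1,177 + 4,051 = 10,797.
Denominator = 99,693 + 1,177 = 100,870.
Broad rate = 10,797 / 100,870 = 10.70%.
Headline unemployment rate = 5,569 / 99,693 = 5.59%.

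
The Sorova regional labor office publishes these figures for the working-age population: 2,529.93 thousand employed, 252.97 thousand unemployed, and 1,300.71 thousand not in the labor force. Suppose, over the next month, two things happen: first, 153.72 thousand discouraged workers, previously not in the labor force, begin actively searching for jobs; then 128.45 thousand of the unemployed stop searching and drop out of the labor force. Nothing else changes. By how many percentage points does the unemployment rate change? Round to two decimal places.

Initially, labor force = 2,529.93 + 252.97 = 2,782.90 thousand, so u = 252.97/2,782.90 = 9.09%.
After the first change, unemployed and labor force both rise by 153.72 → E = 2,529.93, U = 406.69, labor force = 2,936.62 thousand.
After the second change, unemployed and labor force both fall by 128.45 → E = 2,529.93, U = 278.24, labor force = 2,808.17 thousand.
New unemployment rate = 278.24 / 2,808.17 = 9.91%.
Change = 9.91% − 9.09% = +0.82 percentage points.

The unemployment rate changes by +0.82 percentage points.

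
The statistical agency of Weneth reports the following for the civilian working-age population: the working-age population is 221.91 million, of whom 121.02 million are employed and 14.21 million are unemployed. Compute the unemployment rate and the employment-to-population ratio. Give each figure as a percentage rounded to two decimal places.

Unemployment rate ≈ 10.51%; employment-population ratio ≈ 54.54%.

Labor force = employed + unemployed = 121.02 + 14.21 = 135.23 million.
Unemployment rate = 14.21 / 135.23 = 10.51%.
Employment-population ratio = 121.02 / 221.91 = 54.54%.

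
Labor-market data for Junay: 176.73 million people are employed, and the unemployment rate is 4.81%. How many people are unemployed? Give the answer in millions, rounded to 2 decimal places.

Let U be the number unemployed. The labor force is E + U, and U/(E+U) = 0.0481.
So U = 0.0481 × 176.73 / (1 − 0.0481) = 8.5007 / 0.9519 ≈ 8.93 million.

About 8.93 million are unemployed.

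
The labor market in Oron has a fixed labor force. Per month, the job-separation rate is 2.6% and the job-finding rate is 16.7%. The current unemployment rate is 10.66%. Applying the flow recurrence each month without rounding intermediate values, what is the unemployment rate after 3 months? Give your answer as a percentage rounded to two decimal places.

Unemployment rate after three months ≈ 11.99%.

With a fixed labor force, u_{t+1} = u_t + s·(1−u_t) − f·u_t = u_t·(1−s−f) + s.
Here 1−s−f = 0.807 and s = 0.026.
u_1 = 0.106600 × 0.807 + 0.026 = 0.112026.
u_2 = 0.112026 × 0.807 + 0.026 = 0.116405.
u_3 = 0.116405 × 0.807 + 0.026 = 0.119939.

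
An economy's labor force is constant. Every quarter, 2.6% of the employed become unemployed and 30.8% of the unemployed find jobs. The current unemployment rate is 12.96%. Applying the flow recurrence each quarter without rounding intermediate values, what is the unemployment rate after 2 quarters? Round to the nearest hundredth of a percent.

With a fixed labor force, u_{t+1} = u_t + s·(1−u_t) − f·u_t = u_t·(1−s−f) + s.
Here 1−s−f = 0.666 and s = 0.026.
u_1 = 0.129600 × 0.666 + 0.026 = 0.112314.
u_2 = 0.112314 × 0.666 + 0.026 = 0.100801.

Unemployment rate after two quarters ≈ 10.08%.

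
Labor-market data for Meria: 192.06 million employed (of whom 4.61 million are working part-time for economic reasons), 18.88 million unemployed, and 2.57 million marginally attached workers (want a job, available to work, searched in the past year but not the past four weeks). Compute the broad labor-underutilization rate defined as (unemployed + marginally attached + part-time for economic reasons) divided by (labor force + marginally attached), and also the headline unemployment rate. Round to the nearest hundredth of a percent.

Labor force = 192.06 + 18.88 = 210.94 million.
Numerator = 18.88 + 2.57 + 4.61 = 26.06 million.
Denominator = 210.94 + 2.57 = 213.51 million.
Broad rate = 26.06 / 213.51 = 12.21%.
Headline unemployment rate = 18.88 / 210.94 = 8.95%.

Broad underutilization rate ≈ 12.21%; headline unemployment rate ≈ 8.95%.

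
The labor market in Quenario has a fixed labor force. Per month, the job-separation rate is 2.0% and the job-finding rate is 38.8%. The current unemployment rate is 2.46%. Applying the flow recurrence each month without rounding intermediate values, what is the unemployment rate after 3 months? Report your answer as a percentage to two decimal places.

Unemployment rate after three months ≈ 4.40%.

With a fixed labor force, u_{t+1} = u_t + s·(1−u_t) − f·u_t = u_t·(1−s−f) + s.
Here 1−s−f = 0.592 and s = 0.020.
u_1 = 0.024600 × 0.592 + 0.020 = 0.034563.
u_2 = 0.034563 × 0.592 + 0.020 = 0.040461.
u_3 = 0.040461 × 0.592 + 0.020 = 0.043953.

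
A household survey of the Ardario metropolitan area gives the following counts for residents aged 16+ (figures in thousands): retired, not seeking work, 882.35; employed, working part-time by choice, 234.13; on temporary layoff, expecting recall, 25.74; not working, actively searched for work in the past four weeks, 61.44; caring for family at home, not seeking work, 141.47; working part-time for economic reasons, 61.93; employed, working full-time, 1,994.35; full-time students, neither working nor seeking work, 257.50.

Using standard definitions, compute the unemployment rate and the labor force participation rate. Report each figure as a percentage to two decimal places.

Unemployment rate ≈ 3.67%; labor force participation rate ≈ 64.98%.

Employed = 234.13 + 61.93 + 1,994.35 = 2,290.41 thousand (anyone who worked, including part-time for economic reasons, counts as employed).
Unemployed = 25.74 + 61.44 = 87.18 thousand (jobless and actively searching, or on temporary layoff).
Labor force = 2,290.41 + 87.18 = 2,377.59 thousand.
Not in labor force = 882.35 + 141.47 + 257.50 = 1,281.32 thousand (those not working and not actively searching are outside the labor force).
Civilian working-age population = 2,377.59 + 1,281.32 = 3,658.91 thousand.
Unemployment rate = 87.18 / 2,377.59 = 3.67%.
Labor force participation rate = 2,377.59 / 3,658.91 = 64.98%.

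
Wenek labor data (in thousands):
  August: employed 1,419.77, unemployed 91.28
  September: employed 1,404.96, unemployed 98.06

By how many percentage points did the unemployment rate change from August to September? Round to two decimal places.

August: labor force = 1,419.77 + 91.28 = 1,511.05; u = 91.28/1,511.05 = 6.04%.
September: labor force = 1,404.96 + 98.06 = 1,503.02; u = 98.06/1,503.02 = 6.52%.
Change = 6.52% − 6.04% = +0.48 pp.

The unemployment rate changed by +0.48 percentage points.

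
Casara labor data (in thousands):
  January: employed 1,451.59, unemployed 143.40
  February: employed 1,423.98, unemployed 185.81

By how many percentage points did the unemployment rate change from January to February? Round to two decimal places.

January: labor force = 1,451.59 + 143.40 = 1,594.99; u = 143.40/1,594.99 = 8.99%.
February: labor force = 1,423.98 + 185.81 = 1,609.79; u = 185.81/1,609.79 = 11.54%.
Change = 11.54% − 8.99% = +2.55 pp.

The unemployment rate changed by +2.55 percentage points.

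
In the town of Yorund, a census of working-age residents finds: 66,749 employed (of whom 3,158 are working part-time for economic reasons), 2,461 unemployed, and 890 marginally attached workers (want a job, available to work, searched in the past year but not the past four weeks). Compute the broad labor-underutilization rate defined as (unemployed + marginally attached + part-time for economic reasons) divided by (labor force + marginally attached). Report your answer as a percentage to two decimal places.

Broad underutilization rate ≈ 9.29%.

Labor force = 66,749 + 2,461 = 69,210.
Numerator = 2,461 + 890 + 3,158 = 6,509.
Denominator = 69,210 + 890 = 70,100.
Broad rate = 6,509 / 70,100 = 9.29%.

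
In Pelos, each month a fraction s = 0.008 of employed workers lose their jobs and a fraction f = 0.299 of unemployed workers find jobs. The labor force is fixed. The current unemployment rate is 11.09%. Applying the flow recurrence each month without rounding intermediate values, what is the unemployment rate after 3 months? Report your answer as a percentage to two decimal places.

Unemployment rate after three months ≈ 5.43%.

With a fixed labor force, u_{t+1} = u_t + s·(1−u_t) − f·u_t = u_t·(1−s−f) + s.
Here 1−s−f = 0.693 and s = 0.008.
u_1 = 0.110900 × 0.693 + 0.008 = 0.084854.
u_2 = 0.084854 × 0.693 + 0.008 = 0.066804.
u_3 = 0.066804 × 0.693 + 0.008 = 0.054295.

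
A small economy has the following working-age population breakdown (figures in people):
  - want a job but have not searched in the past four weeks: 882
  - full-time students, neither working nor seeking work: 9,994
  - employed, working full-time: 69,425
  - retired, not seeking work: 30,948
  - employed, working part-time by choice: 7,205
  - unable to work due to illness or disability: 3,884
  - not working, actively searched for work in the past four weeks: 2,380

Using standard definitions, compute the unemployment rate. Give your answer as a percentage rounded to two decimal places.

Unemployment rate ≈ 3.01%.

Employed = 69,425 + 7,205 = 76,630.
Unemployed = 2,380.
Labor force = 76,630 + 2,380 = 79,010.
Unemployment rate = 2,380 / 79,010 = 3.01%.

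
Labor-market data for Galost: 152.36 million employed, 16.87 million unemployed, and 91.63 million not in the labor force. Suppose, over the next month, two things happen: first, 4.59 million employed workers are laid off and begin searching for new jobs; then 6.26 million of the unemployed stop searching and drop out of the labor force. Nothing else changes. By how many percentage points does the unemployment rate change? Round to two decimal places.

The unemployment rate changes by −0.64 percentage points.

Initially, labor force = 152.36 + 16.87 = 169.23 million, so u = 16.87/169.23 = 9.97%.
After the first change, employed falls and unemployed rises by 4.59; labor force unchanged → E = 147.77, U = 21.46, labor force = 169.23 million.
After the second change, unemployed and labor force both fall by 6.26 → E = 147.77, U = 15.20, labor force = 162.97 million.
New unemployment rate = 15.20 / 162.97 = 9.33%.
Change = 9.33% − 9.97% = −0.64 percentage points.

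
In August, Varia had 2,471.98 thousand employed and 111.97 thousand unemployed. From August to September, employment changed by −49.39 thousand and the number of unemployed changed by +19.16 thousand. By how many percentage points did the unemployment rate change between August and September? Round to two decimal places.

The unemployment rate changed by +0.80 percentage points.

August: labor force = 2,471.98 + 111.97 = 2,583.95; u = 111.97/2,583.95 = 4.33%.
September: labor force = 2,422.59 + 131.13 = 2,553.72; u = 131.13/2,553.72 = 5.13%.
Change = 5.13% − 4.33% = +0.80 pp.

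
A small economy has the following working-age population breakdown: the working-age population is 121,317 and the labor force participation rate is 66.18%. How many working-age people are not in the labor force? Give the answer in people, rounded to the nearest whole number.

About 41,029 are not in the labor force.

Share not in the labor force = 1 − 0.6618 = 0.3382.
Not in labor force = 0.3382 × 121,317 ≈ 41,029.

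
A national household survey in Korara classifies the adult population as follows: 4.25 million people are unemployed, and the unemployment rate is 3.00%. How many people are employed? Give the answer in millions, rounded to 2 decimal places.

About 137.42 million are employed.

Labor force = U / u = 4.25 / 0.0300 ≈ 141.67 million.
Employed = labor force − unemployed = 141.67 − 4.25 = 137.42 million.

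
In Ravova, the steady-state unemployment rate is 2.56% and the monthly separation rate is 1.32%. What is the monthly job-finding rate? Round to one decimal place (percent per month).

From u* = s/(s+f): f = s·(1−u)/u.
f = 1.32 × (1 − 0.0256) / 0.0256 = 1.2862 / 0.0256 ≈ 50.2% per month.

Job-finding rate ≈ 50.2% per month.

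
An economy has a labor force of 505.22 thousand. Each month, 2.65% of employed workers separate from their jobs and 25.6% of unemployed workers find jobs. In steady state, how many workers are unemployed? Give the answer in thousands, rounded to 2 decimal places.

About 47.39 thousand are unemployed in steady state.

Steady-state unemployment rate u* = s/(s+f) = 2.65/(2.65+25.6) = 0.093805.
Unemployed = u* × labor force = 0.093805 × 505.22 ≈ 47.39 thousand.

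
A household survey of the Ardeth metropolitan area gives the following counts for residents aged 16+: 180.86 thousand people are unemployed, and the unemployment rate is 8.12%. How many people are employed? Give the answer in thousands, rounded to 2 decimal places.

Labor force = U / u = 180.86 / 0.0812 ≈ 2,227.34 thousand.
Employed = labor force − unemployed = 2,227.34 − 180.86 = 2,046.48 thousand.

About 2,046.48 thousand are employed.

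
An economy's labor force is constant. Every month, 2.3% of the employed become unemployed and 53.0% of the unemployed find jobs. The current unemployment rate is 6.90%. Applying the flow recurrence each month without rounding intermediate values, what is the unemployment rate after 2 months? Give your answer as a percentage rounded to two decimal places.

Unemployment rate after two months ≈ 4.71%.

With a fixed labor force, u_{t+1} = u_t + s·(1−u_t) − f·u_t = u_t·(1−s−f) + s.
Here 1−s−f = 0.447 and s = 0.023.
u_1 = 0.069000 × 0.447 + 0.023 = 0.053843.
u_2 = 0.053843 × 0.447 + 0.023 = 0.047068.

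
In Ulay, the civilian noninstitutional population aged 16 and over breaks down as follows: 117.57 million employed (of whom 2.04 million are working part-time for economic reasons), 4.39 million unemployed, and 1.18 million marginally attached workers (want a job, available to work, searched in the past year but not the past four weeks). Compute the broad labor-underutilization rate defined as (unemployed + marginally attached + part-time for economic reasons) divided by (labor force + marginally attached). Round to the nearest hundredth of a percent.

Broad underutilization rate ≈ 6.18%.

Labor force = 117.57 + 4.39 = 121.96 million.
Numerator = 4.39 + 1.18 + 2.04 = 7.61 million.
Denominator = 121.96 + 1.18 = 123.14 million.
Broad rate = 7.61 / 123.14 = 6.18%.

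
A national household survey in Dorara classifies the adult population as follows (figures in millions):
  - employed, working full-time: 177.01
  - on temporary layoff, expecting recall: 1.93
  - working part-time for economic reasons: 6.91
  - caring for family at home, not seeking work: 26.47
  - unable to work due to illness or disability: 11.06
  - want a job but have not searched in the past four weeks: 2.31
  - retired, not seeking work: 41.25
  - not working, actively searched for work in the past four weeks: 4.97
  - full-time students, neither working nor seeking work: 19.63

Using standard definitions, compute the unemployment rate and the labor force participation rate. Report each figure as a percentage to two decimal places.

Unemployment rate ≈ 3.62%; labor force participation rate ≈ 65.45%.

Employed = 177.01 + 6.91 = 183.92 million (anyone who worked, including part-time for economic reasons, counts as employed).
Unemployed = 1.93 + 4.97 = 6.90 million (jobless and actively searching, or on temporary layoff).
Labor force = 183.92 + 6.90 = 190.82 million.
Not in labor force = 26.47 + 11.06 + 2.31 + 41.25 + 19.63 = 100.72 million (those not working and not actively searching are outside the labor force — including those who want a job but have given up searching).
Civilian working-age population = 190.82 + 100.72 = 291.54 million.
Unemployment rate = 6.90 / 190.82 = 3.62%.
Labor force participation rate = 190.82 / 291.54 = 65.45%.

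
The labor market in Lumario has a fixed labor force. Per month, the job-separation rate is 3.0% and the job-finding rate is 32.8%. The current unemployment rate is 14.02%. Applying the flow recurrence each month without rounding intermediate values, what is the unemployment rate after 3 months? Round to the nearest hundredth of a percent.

With a fixed labor force, u_{t+1} = u_t + s·(1−u_t) − f·u_t = u_t·(1−s−f) + s.
Here 1−s−f = 0.642 and s = 0.030.
u_1 = 0.140200 × 0.642 + 0.030 = 0.120008.
u_2 = 0.120008 × 0.642 + 0.030 = 0.107045.
u_3 = 0.107045 × 0.642 + 0.030 = 0.098723.

Unemployment rate after three months ≈ 9.87%.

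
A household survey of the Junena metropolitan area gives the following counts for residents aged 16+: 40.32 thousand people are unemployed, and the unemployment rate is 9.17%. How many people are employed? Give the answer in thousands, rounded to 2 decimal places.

About 399.37 thousand are employed.

Labor force = U / u = 40.32 / 0.0917 ≈ 439.69 thousand.
Employed = labor force − unemployed = 439.69 − 40.32 = 399.37 thousand.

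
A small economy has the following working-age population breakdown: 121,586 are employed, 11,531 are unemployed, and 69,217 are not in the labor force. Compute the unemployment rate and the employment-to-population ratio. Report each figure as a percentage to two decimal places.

Labor force = employed + unemployed = 121,586 + 11,531 = 133,117.
Working-age population = 133,117 + 69,217 = 202,334.
Unemployment rate = 11,531 / 133,117 = 8.66%.
Employment-population ratio = 121,586 / 202,334 = 60.09%.

Unemployment rate ≈ 8.66%; employment-population ratio ≈ 60.09%.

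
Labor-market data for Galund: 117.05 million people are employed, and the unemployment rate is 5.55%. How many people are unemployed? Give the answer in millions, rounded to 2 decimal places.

Let U be the number unemployed. The labor force is E + U, and U/(E+U) = 0.0555.
So U = 0.0555 × 117.05 / (1 − 0.0555) = 6.4963 / 0.9445 ≈ 6.88 million.

About 6.88 million are unemployed.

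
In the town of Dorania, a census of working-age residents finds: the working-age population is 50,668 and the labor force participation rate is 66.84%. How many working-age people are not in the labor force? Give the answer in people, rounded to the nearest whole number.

About 16,802 are not in the labor force.

Share not in the labor force = 1 − 0.6684 = 0.3316.
Not in labor force = 0.3316 × 50,668 ≈ 16,802.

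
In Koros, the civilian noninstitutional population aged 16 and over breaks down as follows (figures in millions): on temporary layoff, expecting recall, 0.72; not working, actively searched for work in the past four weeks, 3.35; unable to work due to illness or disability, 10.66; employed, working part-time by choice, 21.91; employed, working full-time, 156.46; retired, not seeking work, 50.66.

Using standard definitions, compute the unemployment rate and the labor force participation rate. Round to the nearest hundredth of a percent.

Unemployment rate ≈ 2.23%; labor force participation rate ≈ 74.84%.

Employed = 21.91 + 156.46 = 178.37 million.
Unemployed = 0.72 + 3.35 = 4.07 million (jobless and actively searching, or on temporary layoff).
Labor force = 178.37 + 4.07 = 182.44 million.
Not in labor force = 10.66 + 50.66 = 61.32 million (those not working and not actively searching are outside the labor force).
Civilian working-age population = 182.44 + 61.32 = 243.76 million.
Unemployment rate = 4.07 / 182.44 = 2.23%.
Labor force participation rate = 182.44 / 243.76 = 74.84%.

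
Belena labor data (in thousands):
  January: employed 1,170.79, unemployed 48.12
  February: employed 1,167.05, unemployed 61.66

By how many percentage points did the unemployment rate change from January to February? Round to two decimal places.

The unemployment rate changed by +1.07 percentage points.

January: labor force = 1,170.79 + 48.12 = 1,218.91; u = 48.12/1,218.91 = 3.95%.
February: labor force = 1,167.05 + 61.66 = 1,228.71; u = 61.66/1,228.71 = 5.02%.
Change = 5.02% − 3.95% = +1.07 pp.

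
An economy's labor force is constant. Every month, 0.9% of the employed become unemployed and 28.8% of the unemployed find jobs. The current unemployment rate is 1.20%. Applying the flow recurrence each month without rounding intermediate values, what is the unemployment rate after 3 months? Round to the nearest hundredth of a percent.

With a fixed labor force, u_{t+1} = u_t + s·(1−u_t) − f·u_t = u_t·(1−s−f) + s.
Here 1−s−f = 0.703 and s = 0.009.
u_1 = 0.012000 × 0.703 + 0.009 = 0.017436.
u_2 = 0.017436 × 0.703 + 0.009 = 0.021258.
u_3 = 0.021258 × 0.703 + 0.009 = 0.023944.

Unemployment rate after three months ≈ 2.39%.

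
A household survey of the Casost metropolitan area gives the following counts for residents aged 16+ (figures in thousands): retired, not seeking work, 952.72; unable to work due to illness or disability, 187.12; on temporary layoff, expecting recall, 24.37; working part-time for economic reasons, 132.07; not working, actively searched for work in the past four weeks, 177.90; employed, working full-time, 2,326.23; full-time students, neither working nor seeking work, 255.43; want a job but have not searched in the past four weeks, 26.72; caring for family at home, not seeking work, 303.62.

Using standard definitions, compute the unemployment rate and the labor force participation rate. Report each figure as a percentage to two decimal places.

Employed = 132.07 + 2,326.23 = 2,458.30 thousand (anyone who worked, including part-time for economic reasons, counts as employed).
Unemployed = 24.37 + 177.90 = 202.27 thousand (jobless and actively searching, or on temporary layoff).
Labor force = 2,458.30 + 202.27 = 2,660.57 thousand.
Not in labor force = 952.72 + 187.12 + 255.43 + 26.72 + 303.62 = 1,725.61 thousand (those not working and not actively searching are outside the labor force — including those who want a job but have given up searching).
Civilian working-age population = 2,660.57 + 1,725.61 = 4,386.18 thousand.
Unemployment rate = 202.27 / 2,660.57 = 7.60%.
Labor force participation rate = 2,660.57 / 4,386.18 = 60.66%.

Unemployment rate ≈ 7.60%; labor force participation rate ≈ 60.66%.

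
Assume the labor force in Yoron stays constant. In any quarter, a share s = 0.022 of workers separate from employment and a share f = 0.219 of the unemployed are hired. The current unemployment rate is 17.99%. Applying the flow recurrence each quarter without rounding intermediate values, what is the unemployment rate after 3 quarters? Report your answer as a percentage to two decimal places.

With a fixed labor force, u_{t+1} = u_t + s·(1−u_t) − f·u_t = u_t·(1−s−f) + s.
Here 1−s−f = 0.759 and s = 0.022.
u_1 = 0.179900 × 0.759 + 0.022 = 0.158544.
u_2 = 0.158544 × 0.759 + 0.022 = 0.142335.
u_3 = 0.142335 × 0.759 + 0.022 = 0.130032.

Unemployment rate after three quarters ≈ 13.00%.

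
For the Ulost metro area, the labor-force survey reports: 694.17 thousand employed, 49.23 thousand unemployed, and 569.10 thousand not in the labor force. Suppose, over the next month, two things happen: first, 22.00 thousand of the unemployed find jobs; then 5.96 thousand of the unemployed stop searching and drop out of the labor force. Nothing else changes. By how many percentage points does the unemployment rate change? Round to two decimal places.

Initially, labor force = 694.17 + 49.23 = 743.40 thousand, so u = 49.23/743.40 = 6.62%.
After the first change, unemployed falls and employed rises by 22.00; labor force unchanged → E = 716.17, U = 27.23, labor force = 743.40 thousand.
After the second change, unemployed and labor force both fall by 5.96 → E = 716.17, U = 21.27, labor force = 737.44 thousand.
New unemployment rate = 21.27 / 737.44 = 2.88%.
Change = 2.88% − 6.62% = −3.74 percentage points.

The unemployment rate changes by −3.74 percentage points.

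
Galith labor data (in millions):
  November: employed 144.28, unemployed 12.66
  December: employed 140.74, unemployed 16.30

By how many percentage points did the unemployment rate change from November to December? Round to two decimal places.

The unemployment rate changed by +2.31 percentage points.

November: labor force = 144.28 + 12.66 = 156.94; u = 12.66/156.94 = 8.07%.
December: labor force = 140.74 + 16.30 = 157.04; u = 16.30/157.04 = 10.38%.
Change = 10.38% − 8.07% = +2.31 pp.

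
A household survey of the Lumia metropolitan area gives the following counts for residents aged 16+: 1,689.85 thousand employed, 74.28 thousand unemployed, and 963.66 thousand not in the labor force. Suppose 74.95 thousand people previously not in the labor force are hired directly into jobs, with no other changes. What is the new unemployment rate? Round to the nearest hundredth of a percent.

Initially, labor force = 1,689.85 + 74.28 = 1,764.13 thousand, so u = 74.28/1,764.13 = 4.21%.
After the change, employed and labor force both rise by 74.95; unemployed unchanged → E = 1,764.80, U = 74.28, labor force = 1,839.08 thousand.
New unemployment rate = 74.28 / 1,839.08 = 4.04%.

New unemployment rate ≈ 4.04%.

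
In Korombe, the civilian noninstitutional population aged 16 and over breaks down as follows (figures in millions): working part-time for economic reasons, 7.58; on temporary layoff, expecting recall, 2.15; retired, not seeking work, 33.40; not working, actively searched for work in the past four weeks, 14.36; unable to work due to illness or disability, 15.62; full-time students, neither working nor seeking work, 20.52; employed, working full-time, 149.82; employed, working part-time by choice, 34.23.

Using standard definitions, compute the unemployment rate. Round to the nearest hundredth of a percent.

Employed = 7.58 + 149.82 + 34.23 = 191.63 million (anyone who worked, including part-time for economic reasons, counts as employed).
Unemployed = 2.15 + 14.36 = 16.51 million (jobless and actively searching, or on temporary layoff).
Labor force = 191.63 + 16.51 = 208.14 million.
Unemployment rate = 16.51 / 208.14 = 7.93%.

Unemployment rate ≈ 7.93%.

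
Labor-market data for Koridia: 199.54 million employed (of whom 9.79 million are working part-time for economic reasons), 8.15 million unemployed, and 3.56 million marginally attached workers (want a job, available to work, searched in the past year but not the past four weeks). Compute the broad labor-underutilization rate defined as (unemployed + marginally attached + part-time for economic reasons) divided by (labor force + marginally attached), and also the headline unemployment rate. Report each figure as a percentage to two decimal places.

Broad underutilization rate ≈ 10.18%; headline unemployment rate ≈ 3.92%.

Labor force = 199.54 + 8.15 = 207.69 million.
Numerator = 8.15 + 3.56 + 9.79 = 21.50 million.
Denominator = 207.69 + 3.56 = 211.25 million.
Broad rate = 21.50 / 211.25 = 10.18%.
Headline unemployment rate = 8.15 / 207.69 = 3.92%.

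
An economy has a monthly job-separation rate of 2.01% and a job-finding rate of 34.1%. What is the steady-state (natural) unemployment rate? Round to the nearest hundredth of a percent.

Steady-state unemployment rate ≈ 5.57%.

At steady state the flows balance: s·E = f·U, so U/(E+U) = s/(s+f).
u* = 2.01 / (2.01 + 34.1) = 2.01 / 36.11 = 5.57%.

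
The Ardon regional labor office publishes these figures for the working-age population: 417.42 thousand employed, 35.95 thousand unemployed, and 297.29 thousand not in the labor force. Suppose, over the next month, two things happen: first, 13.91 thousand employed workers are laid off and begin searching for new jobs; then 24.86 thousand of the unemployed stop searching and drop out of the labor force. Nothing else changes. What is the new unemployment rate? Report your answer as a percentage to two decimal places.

New unemployment rate ≈ 5.83%.

Initially, labor force = 417.42 + 35.95 = 453.37 thousand, so u = 35.95/453.37 = 7.93%.
After the first change, employed falls and unemployed rises by 13.91; labor force unchanged → E = 403.51, U = 49.86, labor force = 453.37 thousand.
After the second change, unemployed and labor force both fall by 24.86 → E = 403.51, U = 25.00, labor force = 428.51 thousand.
New unemployment rate = 25.00 / 428.51 = 5.83%.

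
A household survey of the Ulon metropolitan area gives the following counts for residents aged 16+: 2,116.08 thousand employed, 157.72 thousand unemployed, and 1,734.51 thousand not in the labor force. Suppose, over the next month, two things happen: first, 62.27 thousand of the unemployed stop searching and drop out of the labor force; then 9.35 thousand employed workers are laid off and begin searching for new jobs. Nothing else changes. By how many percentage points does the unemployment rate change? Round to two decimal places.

Initially, labor force = 2,116.08 + 157.72 = 2,273.80 thousand, so u = 157.72/2,273.80 = 6.94%.
After the first change, unemployed and labor force both fall by 62.27 → E = 2,116.08, U = 95.45, labor force = 2,211.53 thousand.
After the second change, employed falls and unemployed rises by 9.35; labor force unchanged → E = 2,106.73, U = 104.80, labor force = 2,211.53 thousand.
New unemployment rate = 104.80 / 2,211.53 = 4.74%.
Change = 4.74% − 6.94% = −2.20 percentage points.

The unemployment rate changes by −2.20 percentage points.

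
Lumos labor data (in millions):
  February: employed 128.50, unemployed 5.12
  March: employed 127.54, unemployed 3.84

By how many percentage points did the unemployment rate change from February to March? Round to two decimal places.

February: labor force = 128.50 + 5.12 = 133.62; u = 5.12/133.62 = 3.83%.
March: labor force = 127.54 + 3.84 = 131.38; u = 3.84/131.38 = 2.92%.
Change = 2.92% − 3.83% = −0.91 pp.

The unemployment rate changed by −0.91 percentage points.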